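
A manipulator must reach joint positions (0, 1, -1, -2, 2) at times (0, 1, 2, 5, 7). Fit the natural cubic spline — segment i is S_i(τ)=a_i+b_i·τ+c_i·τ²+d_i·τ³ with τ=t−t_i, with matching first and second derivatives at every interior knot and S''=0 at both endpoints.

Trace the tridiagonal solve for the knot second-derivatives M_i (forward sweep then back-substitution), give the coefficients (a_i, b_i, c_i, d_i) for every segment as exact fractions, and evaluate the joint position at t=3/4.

  seg 0: a=0 b=745/411 c=0 d=-334/411
  seg 1: a=1 b=-257/411 c=-334/137 d=437/411
  seg 2: a=-1 b=-950/411 c=103/137 d=-38/1233
  seg 3: a=-2 b=562/411 c=65/137 d=-65/822
S(3/4) = 4457/4384

Δ: Δ0=1, Δ1=-2, Δ2=-1/3, Δ3=2
row 1: diag=4, rhs=-18; c'=1/4, d'=-9/2
row 2: denom=8−1·1/4=31/4; d'=(10−1·-9/2)/(31/4)=58/31
row 3: denom=10−3·12/31=274/31; d'=(14−3·58/31)/(274/31)=130/137
back: M3=130/137
back: M2=58/31−12/31·130/137=206/137
back: M1=-9/2−1/4·206/137=-668/137
M: M0=0, M1=-668/137, M2=206/137, M3=130/137, M4=0
seg 0: a=0, c=M0/2=0, d=(M1−M0)/(6·1)=-334/411, b=Δ0−h0·(2M0+M1)/6=745/411
seg 1: a=1, c=M1/2=-334/137, d=(M2−M1)/(6·1)=437/411, b=Δ1−h1·(2M1+M2)/6=-257/411
seg 2: a=-1, c=M2/2=103/137, d=(M3−M2)/(6·3)=-38/1233, b=Δ2−h2·(2M2+M3)/6=-950/411
seg 3: a=-2, c=M3/2=65/137, d=(M4−M3)/(6·2)=-65/822, b=Δ3−h3·(2M3+M4)/6=562/411
t_q=3/4 → seg 0, τ=3/4; S=0+745/411·τ+0·τ²+-334/411·τ³=4457/4384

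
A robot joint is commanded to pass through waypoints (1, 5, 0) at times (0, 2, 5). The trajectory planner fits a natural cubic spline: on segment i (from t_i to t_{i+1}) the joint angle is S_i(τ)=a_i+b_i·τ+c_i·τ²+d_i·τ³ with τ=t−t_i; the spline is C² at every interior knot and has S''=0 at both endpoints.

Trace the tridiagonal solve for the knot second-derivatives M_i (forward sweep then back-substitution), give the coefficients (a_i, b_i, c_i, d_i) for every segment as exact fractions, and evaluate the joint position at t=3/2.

  seg 0: a=1 b=41/15 c=0 d=-11/60
  seg 1: a=5 b=8/15 c=-11/10 d=11/90
S(3/2) = 717/160

Δ: Δ0=2, Δ1=-5/3
row 1: diag=10, rhs=-22; c'=3/10, d'=-11/5
back: M1=-11/5
M: M0=0, M1=-11/5, M2=0
seg 0: a=1, c=M0/2=0, d=(M1−M0)/(6·2)=-11/60, b=Δ0−h0·(2M0+M1)/6=41/15
seg 1: a=5, c=M1/2=-11/10, d=(M2−M1)/(6·3)=11/90, b=Δ1−h1·(2M1+M2)/6=8/15
t_q=3/2 → seg 0, τ=3/2; S=1+41/15·τ+0·τ²+-11/60·τ³=717/160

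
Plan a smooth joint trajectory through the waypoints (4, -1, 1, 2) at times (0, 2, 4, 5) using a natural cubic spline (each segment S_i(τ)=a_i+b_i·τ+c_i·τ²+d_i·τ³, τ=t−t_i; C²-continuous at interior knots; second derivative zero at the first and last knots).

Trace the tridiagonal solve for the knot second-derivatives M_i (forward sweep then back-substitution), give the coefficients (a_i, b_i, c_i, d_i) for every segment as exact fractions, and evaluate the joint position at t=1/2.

  seg 0: a=4 b=-38/11 c=0 d=21/88
  seg 1: a=-1 b=-13/22 c=63/44 d=-7/22
  seg 2: a=1 b=29/22 c=-21/44 d=7/44
S(1/2) = 1621/704

Δ: Δ0=-5/2, Δ1=1, Δ2=1
row 1: diag=8, rhs=21; c'=1/4, d'=21/8
row 2: denom=6−2·1/4=11/2; d'=(0−2·21/8)/(11/2)=-21/22
back: M2=-21/22
back: M1=21/8−1/4·-21/22=63/22
M: M0=0, M1=63/22, M2=-21/22, M3=0
seg 0: a=4, c=M0/2=0, d=(M1−M0)/(6·2)=21/88, b=Δ0−h0·(2M0+M1)/6=-38/11
seg 1: a=-1, c=M1/2=63/44, d=(M2−M1)/(6·2)=-7/22, b=Δ1−h1·(2M1+M2)/6=-13/22
seg 2: a=1, c=M2/2=-21/44, d=(M3−M2)/(6·1)=7/44, b=Δ2−h2·(2M2+M3)/6=29/22
t_q=1/2 → seg 0, τ=1/2; S=4+-38/11·τ+0·τ²+21/88·τ³=1621/704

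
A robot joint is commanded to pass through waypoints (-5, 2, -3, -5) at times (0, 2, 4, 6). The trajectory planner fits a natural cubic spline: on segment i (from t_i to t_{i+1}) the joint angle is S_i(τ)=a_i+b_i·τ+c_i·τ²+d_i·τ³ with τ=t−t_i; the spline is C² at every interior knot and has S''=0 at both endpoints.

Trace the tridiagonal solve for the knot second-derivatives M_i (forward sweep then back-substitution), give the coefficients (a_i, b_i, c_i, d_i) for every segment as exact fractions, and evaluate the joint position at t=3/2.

Δ: Δ0=7/2, Δ1=-5/2, Δ2=-1
row 1: diag=8, rhs=-36; c'=1/4, d'=-9/2
row 2: denom=8−2·1/4=15/2; d'=(9−2·-9/2)/(15/2)=12/5
back: M2=12/5
back: M1=-9/2−1/4·12/5=-51/10
M: M0=0, M1=-51/10, M2=12/5, M3=0
seg 0: a=-5, c=M0/2=0, d=(M1−M0)/(6·2)=-17/40, b=Δ0−h0·(2M0+M1)/6=26/5
seg 1: a=2, c=M1/2=-51/20, d=(M2−M1)/(6·2)=5/8, b=Δ1−h1·(2M1+M2)/6=1/10
seg 2: a=-3, c=M2/2=6/5, d=(M3−M2)/(6·2)=-1/5, b=Δ2−h2·(2M2+M3)/6=-13/5
t_q=3/2 → seg 0, τ=3/2; S=-5+26/5·τ+0·τ²+-17/40·τ³=437/320

  seg 0: a=-5 b=26/5 c=0 d=-17/40
  seg 1: a=2 b=1/10 c=-51/20 d=5/8
  seg 2: a=-3 b=-13/5 c=6/5 d=-1/5
S(3/2) = 437/320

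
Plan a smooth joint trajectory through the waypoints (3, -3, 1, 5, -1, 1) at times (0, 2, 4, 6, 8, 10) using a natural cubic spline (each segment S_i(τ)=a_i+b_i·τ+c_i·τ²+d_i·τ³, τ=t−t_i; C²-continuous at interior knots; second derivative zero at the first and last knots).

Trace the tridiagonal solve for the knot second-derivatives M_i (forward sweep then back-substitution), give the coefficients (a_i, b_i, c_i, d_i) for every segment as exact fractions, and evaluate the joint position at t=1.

  seg 0: a=3 b=-883/209 c=0 d=64/209
  seg 1: a=-3 b=-115/209 c=384/209 d=-235/836
  seg 2: a=1 b=716/209 c=63/418 d=-19/44
  seg 3: a=5 b=-241/209 c=-510/209 d=317/418
  seg 4: a=-1 b=-379/209 c=441/209 d=-147/418
S(1) = -192/209

Δ: Δ0=-3, Δ1=2, Δ2=2, Δ3=-3, Δ4=1
row 1: diag=8, rhs=30; c'=1/4, d'=15/4
row 2: denom=8−2·1/4=15/2; d'=(0−2·15/4)/(15/2)=-1
row 3: denom=8−2·4/15=112/15; d'=(-30−2·-1)/(112/15)=-15/4
row 4: denom=8−2·15/56=209/28; d'=(24−2·-15/4)/(209/28)=882/209
back: M4=882/209
back: M3=-15/4−15/56·882/209=-1020/209
back: M2=-1−4/15·-1020/209=63/209
back: M1=15/4−1/4·63/209=768/209
M: M0=0, M1=768/209, M2=63/209, M3=-1020/209, M4=882/209, M5=0
seg 0: a=3, c=M0/2=0, d=(M1−M0)/(6·2)=64/209, b=Δ0−h0·(2M0+M1)/6=-883/209
seg 1: a=-3, c=M1/2=384/209, d=(M2−M1)/(6·2)=-235/836, b=Δ1−h1·(2M1+M2)/6=-115/209
seg 2: a=1, c=M2/2=63/418, d=(M3−M2)/(6·2)=-19/44, b=Δ2−h2·(2M2+M3)/6=716/209
seg 3: a=5, c=M3/2=-510/209, d=(M4−M3)/(6·2)=317/418, b=Δ3−h3·(2M3+M4)/6=-241/209
seg 4: a=-1, c=M4/2=441/209, d=(M5−M4)/(6·2)=-147/418, b=Δ4−h4·(2M4+M5)/6=-379/209
t_q=1 → seg 0, τ=1; S=3+-883/209·τ+0·τ²+64/209·τ³=-192/209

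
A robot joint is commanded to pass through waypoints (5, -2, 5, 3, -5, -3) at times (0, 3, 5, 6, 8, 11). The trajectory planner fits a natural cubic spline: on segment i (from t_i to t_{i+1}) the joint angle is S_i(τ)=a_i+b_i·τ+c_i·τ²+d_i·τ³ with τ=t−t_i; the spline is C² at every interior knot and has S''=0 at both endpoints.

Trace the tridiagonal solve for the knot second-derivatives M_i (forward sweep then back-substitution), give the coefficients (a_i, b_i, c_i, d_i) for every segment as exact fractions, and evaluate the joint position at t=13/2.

  seg 0: a=5 b=-14461/3036 c=0 d=2459/9108
  seg 1: a=-2 b=3835/1518 c=2459/1012 d=-5899/6072
  seg 2: a=5 b=446/759 c=-860/253 d=56/69
  seg 3: a=3 b=-2866/759 c=-244/253 d=647/1518
  seg 4: a=-5 b=-1912/759 c=403/253 d=-403/2277
S(13/2) = 3741/4048

Δ: Δ0=-7/3, Δ1=7/2, Δ2=-2, Δ3=-4, Δ4=2/3
row 1: diag=10, rhs=35; c'=1/5, d'=7/2
row 2: denom=6−2·1/5=28/5; d'=(-33−2·7/2)/(28/5)=-50/7
row 3: denom=6−1·5/28=163/28; d'=(-12−1·-50/7)/(163/28)=-136/163
row 4: denom=10−2·56/163=1518/163; d'=(28−2·-136/163)/(1518/163)=806/253
back: M4=806/253
back: M3=-136/163−56/163·806/253=-488/253
back: M2=-50/7−5/28·-488/253=-1720/253
back: M1=7/2−1/5·-1720/253=2459/506
M: M0=0, M1=2459/506, M2=-1720/253, M3=-488/253, M4=806/253, M5=0
seg 0: a=5, c=M0/2=0, d=(M1−M0)/(6·3)=2459/9108, b=Δ0−h0·(2M0+M1)/6=-14461/3036
seg 1: a=-2, c=M1/2=2459/1012, d=(M2−M1)/(6·2)=-5899/6072, b=Δ1−h1·(2M1+M2)/6=3835/1518
seg 2: a=5, c=M2/2=-860/253, d=(M3−M2)/(6·1)=56/69, b=Δ2−h2·(2M2+M3)/6=446/759
seg 3: a=3, c=M3/2=-244/253, d=(M4−M3)/(6·2)=647/1518, b=Δ3−h3·(2M3+M4)/6=-2866/759
seg 4: a=-5, c=M4/2=403/253, d=(M5−M4)/(6·3)=-403/2277, b=Δ4−h4·(2M4+M5)/6=-1912/759
t_q=13/2 → seg 3, τ=1/2; S=3+-2866/759·τ+-244/253·τ²+647/1518·τ³=3741/4048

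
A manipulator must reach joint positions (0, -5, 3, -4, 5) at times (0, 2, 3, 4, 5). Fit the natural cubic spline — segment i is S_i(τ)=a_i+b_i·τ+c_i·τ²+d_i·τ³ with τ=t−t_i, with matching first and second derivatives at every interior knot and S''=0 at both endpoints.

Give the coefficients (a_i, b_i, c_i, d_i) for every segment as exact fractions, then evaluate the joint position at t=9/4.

  seg 0: a=0 b=-341/43 c=0 d=467/344
  seg 1: a=-5 b=719/86 c=1401/172 d=-1463/172
  seg 2: a=3 b=-149/172 c=-747/43 d=1933/172
  seg 3: a=-4 b=-163/86 c=2811/172 d=-937/172
S(9/4) = -27891/11008

Δ: Δ0=-5/2, Δ1=8, Δ2=-7, Δ3=9
row 1: diag=6, rhs=63; c'=1/6, d'=21/2
row 2: denom=4−1·1/6=23/6; d'=(-90−1·21/2)/(23/6)=-603/23
row 3: denom=4−1·6/23=86/23; d'=(96−1·-603/23)/(86/23)=2811/86
back: M3=2811/86
back: M2=-603/23−6/23·2811/86=-1494/43
back: M1=21/2−1/6·-1494/43=1401/86
M: M0=0, M1=1401/86, M2=-1494/43, M3=2811/86, M4=0
seg 0: a=0, c=M0/2=0, d=(M1−M0)/(6·2)=467/344, b=Δ0−h0·(2M0+M1)/6=-341/43
seg 1: a=-5, c=M1/2=1401/172, d=(M2−M1)/(6·1)=-1463/172, b=Δ1−h1·(2M1+M2)/6=719/86
seg 2: a=3, c=M2/2=-747/43, d=(M3−M2)/(6·1)=1933/172, b=Δ2−h2·(2M2+M3)/6=-149/172
seg 3: a=-4, c=M3/2=2811/172, d=(M4−M3)/(6·1)=-937/172, b=Δ3−h3·(2M3+M4)/6=-163/86
t_q=9/4 → seg 1, τ=1/4; S=-5+719/86·τ+1401/172·τ²+-1463/172·τ³=-27891/11008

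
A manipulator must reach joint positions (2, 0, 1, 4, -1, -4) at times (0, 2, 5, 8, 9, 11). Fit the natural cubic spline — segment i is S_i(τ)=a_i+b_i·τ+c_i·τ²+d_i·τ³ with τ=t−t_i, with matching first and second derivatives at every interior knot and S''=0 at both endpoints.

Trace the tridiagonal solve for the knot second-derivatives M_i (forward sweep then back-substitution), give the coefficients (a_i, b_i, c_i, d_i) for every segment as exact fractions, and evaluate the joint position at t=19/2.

Δ: Δ0=-1, Δ1=1/3, Δ2=1, Δ3=-5, Δ4=-3/2
row 1: diag=10, rhs=8; c'=3/10, d'=4/5
row 2: denom=12−3·3/10=111/10; d'=(4−3·4/5)/(111/10)=16/111
row 3: denom=8−3·10/37=266/37; d'=(-36−3·16/111)/(266/37)=-674/133
row 4: denom=6−1·37/266=1559/266; d'=(21−1·-674/133)/(1559/266)=6934/1559
back: M4=6934/1559
back: M3=-674/133−37/266·6934/1559=-8865/1559
back: M2=16/111−10/37·-8865/1559=7862/4677
back: M1=4/5−3/10·7862/4677=461/1559
M: M0=0, M1=461/1559, M2=7862/4677, M3=-8865/1559, M4=6934/1559, M5=0
seg 0: a=2, c=M0/2=0, d=(M1−M0)/(6·2)=461/18708, b=Δ0−h0·(2M0+M1)/6=-5138/4677
seg 1: a=0, c=M1/2=461/3118, d=(M2−M1)/(6·3)=6479/84186, b=Δ1−h1·(2M1+M2)/6=-3755/4677
seg 2: a=1, c=M2/2=3931/4677, d=(M3−M2)/(6·3)=-34457/84186, b=Δ2−h2·(2M2+M3)/6=20225/9354
seg 3: a=4, c=M3/2=-8865/3118, d=(M4−M3)/(6·1)=15799/9354, b=Δ3−h3·(2M3+M4)/6=-17987/4677
seg 4: a=-1, c=M4/2=3467/1559, d=(M5−M4)/(6·2)=-3467/9354, b=Δ4−h4·(2M4+M5)/6=-41767/9354
t_q=19/2 → seg 4, τ=1/2; S=-1+-41767/9354·τ+3467/1559·τ²+-3467/9354·τ³=-67921/24944

  seg 0: a=2 b=-5138/4677 c=0 d=461/18708
  seg 1: a=0 b=-3755/4677 c=461/3118 d=6479/84186
  seg 2: a=1 b=20225/9354 c=3931/4677 d=-34457/84186
  seg 3: a=4 b=-17987/4677 c=-8865/3118 d=15799/9354
  seg 4: a=-1 b=-41767/9354 c=3467/1559 d=-3467/9354
S(19/2) = -67921/24944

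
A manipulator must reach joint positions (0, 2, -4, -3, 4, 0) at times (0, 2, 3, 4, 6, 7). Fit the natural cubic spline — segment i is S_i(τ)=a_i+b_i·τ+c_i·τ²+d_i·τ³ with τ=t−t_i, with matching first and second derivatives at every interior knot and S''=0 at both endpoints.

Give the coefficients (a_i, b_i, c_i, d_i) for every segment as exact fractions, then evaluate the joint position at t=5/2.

Δ: Δ0=1, Δ1=-6, Δ2=1, Δ3=7/2, Δ4=-4
row 1: diag=6, rhs=-42; c'=1/6, d'=-7
row 2: denom=4−1·1/6=23/6; d'=(42−1·-7)/(23/6)=294/23
row 3: denom=6−1·6/23=132/23; d'=(15−1·294/23)/(132/23)=17/44
row 4: denom=6−2·23/66=175/33; d'=(-45−2·17/44)/(175/33)=-3021/350
back: M4=-3021/350
back: M3=17/44−23/66·-3021/350=594/175
back: M2=294/23−6/23·594/175=2082/175
back: M1=-7−1/6·2082/175=-1572/175
M: M0=0, M1=-1572/175, M2=2082/175, M3=594/175, M4=-3021/350, M5=0
seg 0: a=0, c=M0/2=0, d=(M1−M0)/(6·2)=-131/175, b=Δ0−h0·(2M0+M1)/6=699/175
seg 1: a=2, c=M1/2=-786/175, d=(M2−M1)/(6·1)=87/25, b=Δ1−h1·(2M1+M2)/6=-873/175
seg 2: a=-4, c=M2/2=1041/175, d=(M3−M2)/(6·1)=-248/175, b=Δ2−h2·(2M2+M3)/6=-618/175
seg 3: a=-3, c=M3/2=297/175, d=(M4−M3)/(6·2)=-1403/1400, b=Δ3−h3·(2M3+M4)/6=144/35
seg 4: a=4, c=M4/2=-3021/700, d=(M5−M4)/(6·1)=1007/700, b=Δ4−h4·(2M4+M5)/6=-393/350
t_q=5/2 → seg 1, τ=1/2; S=2+-873/175·τ+-786/175·τ²+87/25·τ³=-331/280

  seg 0: a=0 b=699/175 c=0 d=-131/175
  seg 1: a=2 b=-873/175 c=-786/175 d=87/25
  seg 2: a=-4 b=-618/175 c=1041/175 d=-248/175
  seg 3: a=-3 b=144/35 c=297/175 d=-1403/1400
  seg 4: a=4 b=-393/350 c=-3021/700 d=1007/700
S(5/2) = -331/280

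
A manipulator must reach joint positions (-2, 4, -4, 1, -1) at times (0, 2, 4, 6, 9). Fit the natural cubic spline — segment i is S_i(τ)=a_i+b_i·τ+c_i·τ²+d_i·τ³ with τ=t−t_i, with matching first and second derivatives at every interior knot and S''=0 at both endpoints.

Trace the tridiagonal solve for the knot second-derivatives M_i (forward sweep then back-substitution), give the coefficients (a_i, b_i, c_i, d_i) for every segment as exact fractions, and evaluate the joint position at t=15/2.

  seg 0: a=-2 b=1145/213 c=0 d=-253/426
  seg 1: a=4 b=-373/213 c=-253/71 d=1039/852
  seg 2: a=-4 b=-292/213 c=533/142 d=-1549/1704
  seg 3: a=1 b=1165/426 c=-483/284 d=161/852
S(15/2) = 4347/2272

Δ: Δ0=3, Δ1=-4, Δ2=5/2, Δ3=-2/3
row 1: diag=8, rhs=-42; c'=1/4, d'=-21/4
row 2: denom=8−2·1/4=15/2; d'=(39−2·-21/4)/(15/2)=33/5
row 3: denom=10−2·4/15=142/15; d'=(-19−2·33/5)/(142/15)=-483/142
back: M3=-483/142
back: M2=33/5−4/15·-483/142=533/71
back: M1=-21/4−1/4·533/71=-506/71
M: M0=0, M1=-506/71, M2=533/71, M3=-483/142, M4=0
seg 0: a=-2, c=M0/2=0, d=(M1−M0)/(6·2)=-253/426, b=Δ0−h0·(2M0+M1)/6=1145/213
seg 1: a=4, c=M1/2=-253/71, d=(M2−M1)/(6·2)=1039/852, b=Δ1−h1·(2M1+M2)/6=-373/213
seg 2: a=-4, c=M2/2=533/142, d=(M3−M2)/(6·2)=-1549/1704, b=Δ2−h2·(2M2+M3)/6=-292/213
seg 3: a=1, c=M3/2=-483/284, d=(M4−M3)/(6·3)=161/852, b=Δ3−h3·(2M3+M4)/6=1165/426
t_q=15/2 → seg 3, τ=3/2; S=1+1165/426·τ+-483/284·τ²+161/852·τ³=4347/2272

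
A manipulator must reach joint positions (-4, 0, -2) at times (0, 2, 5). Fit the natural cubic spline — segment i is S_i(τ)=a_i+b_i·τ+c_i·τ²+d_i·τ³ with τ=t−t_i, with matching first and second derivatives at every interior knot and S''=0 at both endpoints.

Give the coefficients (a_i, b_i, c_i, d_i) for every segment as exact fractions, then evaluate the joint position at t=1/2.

  seg 0: a=-4 b=38/15 c=0 d=-2/15
  seg 1: a=0 b=14/15 c=-4/5 d=4/45
S(1/2) = -11/4

Δ: Δ0=2, Δ1=-2/3
row 1: diag=10, rhs=-16; c'=3/10, d'=-8/5
back: M1=-8/5
M: M0=0, M1=-8/5, M2=0
seg 0: a=-4, c=M0/2=0, d=(M1−M0)/(6·2)=-2/15, b=Δ0−h0·(2M0+M1)/6=38/15
seg 1: a=0, c=M1/2=-4/5, d=(M2−M1)/(6·3)=4/45, b=Δ1−h1·(2M1+M2)/6=14/15
t_q=1/2 → seg 0, τ=1/2; S=-4+38/15·τ+0·τ²+-2/15·τ³=-11/4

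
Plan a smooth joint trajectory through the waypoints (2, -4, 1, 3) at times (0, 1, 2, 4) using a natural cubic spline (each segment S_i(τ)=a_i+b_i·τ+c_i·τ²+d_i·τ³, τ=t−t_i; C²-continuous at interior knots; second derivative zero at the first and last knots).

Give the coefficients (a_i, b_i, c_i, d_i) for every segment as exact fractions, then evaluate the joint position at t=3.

Δ: Δ0=-6, Δ1=5, Δ2=1
row 1: diag=4, rhs=66; c'=1/4, d'=33/2
row 2: denom=6−1·1/4=23/4; d'=(-24−1·33/2)/(23/4)=-162/23
back: M2=-162/23
back: M1=33/2−1/4·-162/23=420/23
M: M0=0, M1=420/23, M2=-162/23, M3=0
seg 0: a=2, c=M0/2=0, d=(M1−M0)/(6·1)=70/23, b=Δ0−h0·(2M0+M1)/6=-208/23
seg 1: a=-4, c=M1/2=210/23, d=(M2−M1)/(6·1)=-97/23, b=Δ1−h1·(2M1+M2)/6=2/23
seg 2: a=1, c=M2/2=-81/23, d=(M3−M2)/(6·2)=27/46, b=Δ2−h2·(2M2+M3)/6=131/23
t_q=3 → seg 2, τ=1; S=1+131/23·τ+-81/23·τ²+27/46·τ³=173/46

  seg 0: a=2 b=-208/23 c=0 d=70/23
  seg 1: a=-4 b=2/23 c=210/23 d=-97/23
  seg 2: a=1 b=131/23 c=-81/23 d=27/46
S(3) = 173/46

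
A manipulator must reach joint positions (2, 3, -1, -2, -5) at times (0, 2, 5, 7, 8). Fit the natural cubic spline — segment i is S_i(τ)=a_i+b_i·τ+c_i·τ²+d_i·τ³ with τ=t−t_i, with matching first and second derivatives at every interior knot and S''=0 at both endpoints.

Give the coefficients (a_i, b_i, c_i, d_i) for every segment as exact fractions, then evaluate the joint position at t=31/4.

Δ: Δ0=1/2, Δ1=-4/3, Δ2=-1/2, Δ3=-3
row 1: diag=10, rhs=-11; c'=3/10, d'=-11/10
row 2: denom=10−3·3/10=91/10; d'=(5−3·-11/10)/(91/10)=83/91
row 3: denom=6−2·20/91=506/91; d'=(-15−2·83/91)/(506/91)=-1531/506
back: M3=-1531/506
back: M2=83/91−20/91·-1531/506=399/253
back: M1=-11/10−3/10·399/253=-398/253
M: M0=0, M1=-398/253, M2=399/253, M3=-1531/506, M4=0
seg 0: a=2, c=M0/2=0, d=(M1−M0)/(6·2)=-199/1518, b=Δ0−h0·(2M0+M1)/6=1555/1518
seg 1: a=3, c=M1/2=-199/253, d=(M2−M1)/(6·3)=797/4554, b=Δ1−h1·(2M1+M2)/6=-833/1518
seg 2: a=-1, c=M2/2=399/506, d=(M3−M2)/(6·2)=-2329/6072, b=Δ2−h2·(2M2+M3)/6=-412/759
seg 3: a=-2, c=M3/2=-1531/1012, d=(M4−M3)/(6·1)=1531/3036, b=Δ3−h3·(2M3+M4)/6=-3023/1518
t_q=31/4 → seg 3, τ=3/4; S=-2+-3023/1518·τ+-1531/1012·τ²+1531/3036·τ³=-267609/64768

  seg 0: a=2 b=1555/1518 c=0 d=-199/1518
  seg 1: a=3 b=-833/1518 c=-199/253 d=797/4554
  seg 2: a=-1 b=-412/759 c=399/506 d=-2329/6072
  seg 3: a=-2 b=-3023/1518 c=-1531/1012 d=1531/3036
S(31/4) = -267609/64768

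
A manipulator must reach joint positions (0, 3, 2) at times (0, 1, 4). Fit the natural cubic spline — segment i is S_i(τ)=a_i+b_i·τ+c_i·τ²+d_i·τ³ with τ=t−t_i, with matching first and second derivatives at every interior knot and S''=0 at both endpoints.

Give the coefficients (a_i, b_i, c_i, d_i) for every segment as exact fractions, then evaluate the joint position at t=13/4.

  seg 0: a=0 b=41/12 c=0 d=-5/12
  seg 1: a=3 b=13/6 c=-5/4 d=5/36
S(13/4) = 801/256

Δ: Δ0=3, Δ1=-1/3
row 1: diag=8, rhs=-20; c'=3/8, d'=-5/2
back: M1=-5/2
M: M0=0, M1=-5/2, M2=0
seg 0: a=0, c=M0/2=0, d=(M1−M0)/(6·1)=-5/12, b=Δ0−h0·(2M0+M1)/6=41/12
seg 1: a=3, c=M1/2=-5/4, d=(M2−M1)/(6·3)=5/36, b=Δ1−h1·(2M1+M2)/6=13/6
t_q=13/4 → seg 1, τ=9/4; S=3+13/6·τ+-5/4·τ²+5/36·τ³=801/256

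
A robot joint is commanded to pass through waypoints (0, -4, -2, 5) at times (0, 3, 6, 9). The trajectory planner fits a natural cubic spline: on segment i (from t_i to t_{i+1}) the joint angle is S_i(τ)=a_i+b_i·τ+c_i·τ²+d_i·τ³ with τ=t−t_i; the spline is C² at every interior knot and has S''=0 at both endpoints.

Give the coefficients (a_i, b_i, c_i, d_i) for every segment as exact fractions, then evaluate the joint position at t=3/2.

  seg 0: a=0 b=-79/45 c=0 d=19/405
  seg 1: a=-4 b=-22/45 c=19/45 d=-1/81
  seg 2: a=-2 b=77/45 c=14/45 d=-14/405
S(3/2) = -99/40

Δ: Δ0=-4/3, Δ1=2/3, Δ2=7/3
row 1: diag=12, rhs=12; c'=1/4, d'=1
row 2: denom=12−3·1/4=45/4; d'=(10−3·1)/(45/4)=28/45
back: M2=28/45
back: M1=1−1/4·28/45=38/45
M: M0=0, M1=38/45, M2=28/45, M3=0
seg 0: a=0, c=M0/2=0, d=(M1−M0)/(6·3)=19/405, b=Δ0−h0·(2M0+M1)/6=-79/45
seg 1: a=-4, c=M1/2=19/45, d=(M2−M1)/(6·3)=-1/81, b=Δ1−h1·(2M1+M2)/6=-22/45
seg 2: a=-2, c=M2/2=14/45, d=(M3−M2)/(6·3)=-14/405, b=Δ2−h2·(2M2+M3)/6=77/45
t_q=3/2 → seg 0, τ=3/2; S=0+-79/45·τ+0·τ²+19/405·τ³=-99/40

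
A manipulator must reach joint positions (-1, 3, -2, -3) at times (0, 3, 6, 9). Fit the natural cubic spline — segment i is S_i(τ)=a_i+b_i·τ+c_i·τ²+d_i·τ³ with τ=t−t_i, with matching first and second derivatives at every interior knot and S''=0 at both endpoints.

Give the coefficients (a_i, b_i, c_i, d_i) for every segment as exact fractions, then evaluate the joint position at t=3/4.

  seg 0: a=-1 b=20/9 c=0 d=-8/81
  seg 1: a=3 b=-4/9 c=-8/9 d=13/81
  seg 2: a=-2 b=-13/9 c=5/9 d=-5/81
S(3/4) = 5/8

Δ: Δ0=4/3, Δ1=-5/3, Δ2=-1/3
row 1: diag=12, rhs=-18; c'=1/4, d'=-3/2
row 2: denom=12−3·1/4=45/4; d'=(8−3·-3/2)/(45/4)=10/9
back: M2=10/9
back: M1=-3/2−1/4·10/9=-16/9
M: M0=0, M1=-16/9, M2=10/9, M3=0
seg 0: a=-1, c=M0/2=0, d=(M1−M0)/(6·3)=-8/81, b=Δ0−h0·(2M0+M1)/6=20/9
seg 1: a=3, c=M1/2=-8/9, d=(M2−M1)/(6·3)=13/81, b=Δ1−h1·(2M1+M2)/6=-4/9
seg 2: a=-2, c=M2/2=5/9, d=(M3−M2)/(6·3)=-5/81, b=Δ2−h2·(2M2+M3)/6=-13/9
t_q=3/4 → seg 0, τ=3/4; S=-1+20/9·τ+0·τ²+-8/81·τ³=5/8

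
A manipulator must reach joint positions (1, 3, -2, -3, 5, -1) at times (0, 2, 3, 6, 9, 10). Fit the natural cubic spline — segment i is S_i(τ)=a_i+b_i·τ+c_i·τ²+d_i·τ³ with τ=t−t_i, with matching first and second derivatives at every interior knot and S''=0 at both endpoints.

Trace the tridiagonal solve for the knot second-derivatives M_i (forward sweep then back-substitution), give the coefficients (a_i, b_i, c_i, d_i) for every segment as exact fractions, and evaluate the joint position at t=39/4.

Δ: Δ0=1, Δ1=-5, Δ2=-1/3, Δ3=8/3, Δ4=-6
row 1: diag=6, rhs=-36; c'=1/6, d'=-6
row 2: denom=8−1·1/6=47/6; d'=(28−1·-6)/(47/6)=204/47
row 3: denom=12−3·18/47=510/47; d'=(18−3·204/47)/(510/47)=39/85
row 4: denom=8−3·47/170=1219/170; d'=(-52−3·39/85)/(1219/170)=-9074/1219
back: M4=-9074/1219
back: M3=39/85−47/170·-9074/1219=3068/1219
back: M2=204/47−18/47·3068/1219=4116/1219
back: M1=-6−1/6·4116/1219=-8000/1219
M: M0=0, M1=-8000/1219, M2=4116/1219, M3=3068/1219, M4=-9074/1219, M5=0
seg 0: a=1, c=M0/2=0, d=(M1−M0)/(6·2)=-2000/3657, b=Δ0−h0·(2M0+M1)/6=11657/3657
seg 1: a=3, c=M1/2=-4000/1219, d=(M2−M1)/(6·1)=6058/3657, b=Δ1−h1·(2M1+M2)/6=-12343/3657
seg 2: a=-2, c=M2/2=2058/1219, d=(M3−M2)/(6·3)=-524/10971, b=Δ2−h2·(2M2+M3)/6=-18169/3657
seg 3: a=-3, c=M3/2=1534/1219, d=(M4−M3)/(6·3)=-6071/10971, b=Δ3−h3·(2M3+M4)/6=14159/3657
seg 4: a=5, c=M4/2=-4537/1219, d=(M5−M4)/(6·1)=4537/3657, b=Δ4−h4·(2M4+M5)/6=-12868/3657
t_q=39/4 → seg 4, τ=3/4; S=5+-12868/3657·τ+-4537/1219·τ²+4537/3657·τ³=61693/78016

  seg 0: a=1 b=11657/3657 c=0 d=-2000/3657
  seg 1: a=3 b=-12343/3657 c=-4000/1219 d=6058/3657
  seg 2: a=-2 b=-18169/3657 c=2058/1219 d=-524/10971
  seg 3: a=-3 b=14159/3657 c=1534/1219 d=-6071/10971
  seg 4: a=5 b=-12868/3657 c=-4537/1219 d=4537/3657
S(39/4) = 61693/78016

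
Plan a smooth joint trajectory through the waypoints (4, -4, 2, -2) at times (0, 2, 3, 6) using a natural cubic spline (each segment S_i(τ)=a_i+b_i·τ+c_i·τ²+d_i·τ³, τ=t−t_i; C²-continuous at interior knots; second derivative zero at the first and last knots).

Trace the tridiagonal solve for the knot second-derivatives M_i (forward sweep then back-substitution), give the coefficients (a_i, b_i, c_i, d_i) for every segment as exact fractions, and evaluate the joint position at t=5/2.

Δ: Δ0=-4, Δ1=6, Δ2=-4/3
row 1: diag=6, rhs=60; c'=1/6, d'=10
row 2: denom=8−1·1/6=47/6; d'=(-44−1·10)/(47/6)=-324/47
back: M2=-324/47
back: M1=10−1/6·-324/47=524/47
M: M0=0, M1=524/47, M2=-324/47, M3=0
seg 0: a=4, c=M0/2=0, d=(M1−M0)/(6·2)=131/141, b=Δ0−h0·(2M0+M1)/6=-1088/141
seg 1: a=-4, c=M1/2=262/47, d=(M2−M1)/(6·1)=-424/141, b=Δ1−h1·(2M1+M2)/6=484/141
seg 2: a=2, c=M2/2=-162/47, d=(M3−M2)/(6·3)=18/47, b=Δ2−h2·(2M2+M3)/6=784/141
t_q=5/2 → seg 1, τ=1/2; S=-4+484/141·τ+262/47·τ²+-424/141·τ³=-119/94

  seg 0: a=4 b=-1088/141 c=0 d=131/141
  seg 1: a=-4 b=484/141 c=262/47 d=-424/141
  seg 2: a=2 b=784/141 c=-162/47 d=18/47
S(5/2) = -119/94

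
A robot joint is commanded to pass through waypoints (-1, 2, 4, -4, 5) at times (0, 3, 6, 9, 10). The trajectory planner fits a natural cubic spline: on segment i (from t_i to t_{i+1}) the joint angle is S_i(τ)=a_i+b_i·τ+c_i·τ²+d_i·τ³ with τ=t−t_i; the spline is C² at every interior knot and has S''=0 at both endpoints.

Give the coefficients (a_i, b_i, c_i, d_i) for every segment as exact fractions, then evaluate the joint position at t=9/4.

  seg 0: a=-1 b=14/27 c=0 d=13/243
  seg 1: a=2 b=53/27 c=13/27 d=-74/243
  seg 2: a=4 b=-91/27 c=-61/27 d=202/243
  seg 3: a=-4 b=149/27 c=47/9 d=-47/27
S(9/4) = 149/192

Δ: Δ0=1, Δ1=2/3, Δ2=-8/3, Δ3=9
row 1: diag=12, rhs=-2; c'=1/4, d'=-1/6
row 2: denom=12−3·1/4=45/4; d'=(-20−3·-1/6)/(45/4)=-26/15
row 3: denom=8−3·4/15=36/5; d'=(70−3·-26/15)/(36/5)=94/9
back: M3=94/9
back: M2=-26/15−4/15·94/9=-122/27
back: M1=-1/6−1/4·-122/27=26/27
M: M0=0, M1=26/27, M2=-122/27, M3=94/9, M4=0
seg 0: a=-1, c=M0/2=0, d=(M1−M0)/(6·3)=13/243, b=Δ0−h0·(2M0+M1)/6=14/27
seg 1: a=2, c=M1/2=13/27, d=(M2−M1)/(6·3)=-74/243, b=Δ1−h1·(2M1+M2)/6=53/27
seg 2: a=4, c=M2/2=-61/27, d=(M3−M2)/(6·3)=202/243, b=Δ2−h2·(2M2+M3)/6=-91/27
seg 3: a=-4, c=M3/2=47/9, d=(M4−M3)/(6·1)=-47/27, b=Δ3−h3·(2M3+M4)/6=149/27
t_q=9/4 → seg 0, τ=9/4; S=-1+14/27·τ+0·τ²+13/243·τ³=149/192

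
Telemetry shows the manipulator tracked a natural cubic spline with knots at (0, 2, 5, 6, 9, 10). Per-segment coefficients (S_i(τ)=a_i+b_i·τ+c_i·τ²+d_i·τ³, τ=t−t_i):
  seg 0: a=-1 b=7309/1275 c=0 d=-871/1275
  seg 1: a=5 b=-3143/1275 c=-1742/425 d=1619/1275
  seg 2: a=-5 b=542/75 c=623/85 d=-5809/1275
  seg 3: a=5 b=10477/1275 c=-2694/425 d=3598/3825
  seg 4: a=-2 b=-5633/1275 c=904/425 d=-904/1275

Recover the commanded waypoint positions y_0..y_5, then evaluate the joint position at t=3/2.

y_0 = S_0(0) = a_0 = -1
y_1 = S_1(0) = a_1 = 5
y_2 = S_2(0) = a_2 = -5
y_3 = S_3(0) = a_3 = 5
y_4 = S_4(0) = a_4 = -2
y_5 = S_4(1) = -5
t_q=3/2 is in segment 0 (τ=3/2); S_0(τ)=17997/3400

y_0=-1 y_1=5 y_2=-5 y_3=5 y_4=-2 y_5=-5
S(3/2) = 17997/3400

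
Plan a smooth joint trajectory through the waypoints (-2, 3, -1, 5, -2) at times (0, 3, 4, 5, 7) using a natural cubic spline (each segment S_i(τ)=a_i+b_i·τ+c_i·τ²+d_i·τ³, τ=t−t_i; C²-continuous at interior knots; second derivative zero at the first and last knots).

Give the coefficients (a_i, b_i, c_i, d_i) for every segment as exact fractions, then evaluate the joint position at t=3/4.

Δ: Δ0=5/3, Δ1=-4, Δ2=6, Δ3=-7/2
row 1: diag=8, rhs=-34; c'=1/8, d'=-17/4
row 2: denom=4−1·1/8=31/8; d'=(60−1·-17/4)/(31/8)=514/31
row 3: denom=6−1·8/31=178/31; d'=(-57−1·514/31)/(178/31)=-2281/178
back: M3=-2281/178
back: M2=514/31−8/31·-2281/178=1770/89
back: M1=-17/4−1/8·1770/89=-1199/178
M: M0=0, M1=-1199/178, M2=1770/89, M3=-2281/178, M4=0
seg 0: a=-2, c=M0/2=0, d=(M1−M0)/(6·3)=-1199/3204, b=Δ0−h0·(2M0+M1)/6=5377/1068
seg 1: a=3, c=M1/2=-1199/356, d=(M2−M1)/(6·1)=4739/1068, b=Δ1−h1·(2M1+M2)/6=-2707/534
seg 2: a=-1, c=M2/2=885/89, d=(M3−M2)/(6·1)=-5821/1068, b=Δ2−h2·(2M2+M3)/6=1609/1068
seg 3: a=5, c=M3/2=-2281/356, d=(M4−M3)/(6·2)=2281/2136, b=Δ3−h3·(2M3+M4)/6=2693/534
t_q=3/4 → seg 0, τ=3/4; S=-2+5377/1068·τ+0·τ²+-1199/3204·τ³=36867/22784

  seg 0: a=-2 b=5377/1068 c=0 d=-1199/3204
  seg 1: a=3 b=-2707/534 c=-1199/356 d=4739/1068
  seg 2: a=-1 b=1609/1068 c=885/89 d=-5821/1068
  seg 3: a=5 b=2693/534 c=-2281/356 d=2281/2136
S(3/4) = 36867/22784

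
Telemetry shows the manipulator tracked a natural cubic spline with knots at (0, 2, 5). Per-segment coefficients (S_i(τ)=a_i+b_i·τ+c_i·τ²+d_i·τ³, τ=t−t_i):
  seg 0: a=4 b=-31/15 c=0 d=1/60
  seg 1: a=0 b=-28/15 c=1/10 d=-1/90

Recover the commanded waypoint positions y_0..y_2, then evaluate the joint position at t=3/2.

y_0 = S_0(0) = a_0 = 4
y_1 = S_1(0) = a_1 = 0
y_2 = S_1(3) = -5
t_q=3/2 is in segment 0 (τ=3/2); S_0(τ)=153/160

y_0=4 y_1=0 y_2=-5
S(3/2) = 153/160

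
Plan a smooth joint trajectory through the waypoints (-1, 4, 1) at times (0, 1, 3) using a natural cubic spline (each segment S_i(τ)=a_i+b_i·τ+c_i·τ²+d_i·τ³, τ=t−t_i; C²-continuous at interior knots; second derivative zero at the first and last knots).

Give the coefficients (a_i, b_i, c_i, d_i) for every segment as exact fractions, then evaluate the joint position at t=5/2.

  seg 0: a=-1 b=73/12 c=0 d=-13/12
  seg 1: a=4 b=17/6 c=-13/4 d=13/24
S(5/2) = 177/64

Δ: Δ0=5, Δ1=-3/2
row 1: diag=6, rhs=-39; c'=1/3, d'=-13/2
back: M1=-13/2
M: M0=0, M1=-13/2, M2=0
seg 0: a=-1, c=M0/2=0, d=(M1−M0)/(6·1)=-13/12, b=Δ0−h0·(2M0+M1)/6=73/12
seg 1: a=4, c=M1/2=-13/4, d=(M2−M1)/(6·2)=13/24, b=Δ1−h1·(2M1+M2)/6=17/6
t_q=5/2 → seg 1, τ=3/2; S=4+17/6·τ+-13/4·τ²+13/24·τ³=177/64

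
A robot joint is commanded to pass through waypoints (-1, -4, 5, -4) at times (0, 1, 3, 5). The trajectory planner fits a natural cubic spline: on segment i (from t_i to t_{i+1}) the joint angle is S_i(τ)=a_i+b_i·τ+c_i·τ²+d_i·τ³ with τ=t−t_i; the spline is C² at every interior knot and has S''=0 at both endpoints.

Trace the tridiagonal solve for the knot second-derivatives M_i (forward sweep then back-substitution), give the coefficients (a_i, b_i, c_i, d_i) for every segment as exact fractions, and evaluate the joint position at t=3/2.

Δ: Δ0=-3, Δ1=9/2, Δ2=-9/2
row 1: diag=6, rhs=45; c'=1/3, d'=15/2
row 2: denom=8−2·1/3=22/3; d'=(-54−2·15/2)/(22/3)=-207/22
back: M2=-207/22
back: M1=15/2−1/3·-207/22=117/11
M: M0=0, M1=117/11, M2=-207/22, M3=0
seg 0: a=-1, c=M0/2=0, d=(M1−M0)/(6·1)=39/22, b=Δ0−h0·(2M0+M1)/6=-105/22
seg 1: a=-4, c=M1/2=117/22, d=(M2−M1)/(6·2)=-147/88, b=Δ1−h1·(2M1+M2)/6=6/11
seg 2: a=5, c=M2/2=-207/44, d=(M3−M2)/(6·2)=69/88, b=Δ2−h2·(2M2+M3)/6=39/22
t_q=3/2 → seg 1, τ=1/2; S=-4+6/11·τ+117/22·τ²+-147/88·τ³=-1835/704

  seg 0: a=-1 b=-105/22 c=0 d=39/22
  seg 1: a=-4 b=6/11 c=117/22 d=-147/88
  seg 2: a=5 b=39/22 c=-207/44 d=69/88
S(3/2) = -1835/704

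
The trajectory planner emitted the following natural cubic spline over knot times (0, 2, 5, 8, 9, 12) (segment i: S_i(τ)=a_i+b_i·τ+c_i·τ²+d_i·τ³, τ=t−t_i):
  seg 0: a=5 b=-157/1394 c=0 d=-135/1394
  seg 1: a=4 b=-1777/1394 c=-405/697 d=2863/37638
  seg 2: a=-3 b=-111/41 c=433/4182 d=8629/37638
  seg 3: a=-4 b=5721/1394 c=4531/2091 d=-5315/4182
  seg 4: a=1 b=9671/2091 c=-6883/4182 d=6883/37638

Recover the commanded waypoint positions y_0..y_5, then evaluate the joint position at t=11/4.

y_0 = S_0(0) = a_0 = 5
y_1 = S_1(0) = a_1 = 4
y_2 = S_2(0) = a_2 = -3
y_3 = S_3(0) = a_3 = -4
y_4 = S_4(0) = a_4 = 1
y_5 = S_4(3) = 5
t_q=11/4 is in segment 1 (τ=3/4); S_1(τ)=245271/89216

y_0=5 y_1=4 y_2=-3 y_3=-4 y_4=1 y_5=5
S(11/4) = 245271/89216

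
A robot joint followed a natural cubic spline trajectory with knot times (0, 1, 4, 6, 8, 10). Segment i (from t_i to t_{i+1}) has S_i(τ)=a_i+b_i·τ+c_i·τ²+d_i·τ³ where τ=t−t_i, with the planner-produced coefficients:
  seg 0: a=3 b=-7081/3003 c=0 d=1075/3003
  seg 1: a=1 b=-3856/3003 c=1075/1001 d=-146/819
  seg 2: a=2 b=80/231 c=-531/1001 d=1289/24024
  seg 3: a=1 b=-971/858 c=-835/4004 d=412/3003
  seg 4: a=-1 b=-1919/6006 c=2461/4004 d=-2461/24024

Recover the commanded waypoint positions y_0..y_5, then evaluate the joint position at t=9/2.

y_0 = S_0(0) = a_0 = 3
y_1 = S_1(0) = a_1 = 1
y_2 = S_2(0) = a_2 = 2
y_3 = S_3(0) = a_3 = 1
y_4 = S_4(0) = a_4 = -1
y_5 = S_4(2) = 0
t_q=9/2 is in segment 2 (τ=1/2); S_2(τ)=131155/64064

y_0=3 y_1=1 y_2=2 y_3=1 y_4=-1 y_5=0
S(9/2) = 131155/64064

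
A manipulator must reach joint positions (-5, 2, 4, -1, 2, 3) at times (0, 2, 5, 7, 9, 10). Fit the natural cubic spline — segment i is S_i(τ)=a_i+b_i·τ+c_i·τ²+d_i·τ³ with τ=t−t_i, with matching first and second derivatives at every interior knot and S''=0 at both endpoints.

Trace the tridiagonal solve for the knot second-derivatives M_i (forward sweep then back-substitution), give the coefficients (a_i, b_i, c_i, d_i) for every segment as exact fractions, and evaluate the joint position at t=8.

  seg 0: a=-5 b=21593/5646 c=0 d=-229/2823
  seg 1: a=2 b=16097/5646 c=-458/941 d=-1363/16938
  seg 2: a=4 b=-6329/2823 c=-2279/1882 d=12217/22584
  seg 3: a=-1 b=-3355/5646 c=7659/3764 d=-11153/22584
  seg 4: a=2 b=4570/2823 c=-1747/1882 d=1747/5646
S(8) = -401/7528

Δ: Δ0=7/2, Δ1=2/3, Δ2=-5/2, Δ3=3/2, Δ4=1
row 1: diag=10, rhs=-17; c'=3/10, d'=-17/10
row 2: denom=10−3·3/10=91/10; d'=(-19−3·-17/10)/(91/10)=-139/91
row 3: denom=8−2·20/91=688/91; d'=(24−2·-139/91)/(688/91)=1231/344
row 4: denom=6−2·91/344=941/172; d'=(-3−2·1231/344)/(941/172)=-1747/941
back: M4=-1747/941
back: M3=1231/344−91/344·-1747/941=7659/1882
back: M2=-139/91−20/91·7659/1882=-2279/941
back: M1=-17/10−3/10·-2279/941=-916/941
M: M0=0, M1=-916/941, M2=-2279/941, M3=7659/1882, M4=-1747/941, M5=0
seg 0: a=-5, c=M0/2=0, d=(M1−M0)/(6·2)=-229/2823, b=Δ0−h0·(2M0+M1)/6=21593/5646
seg 1: a=2, c=M1/2=-458/941, d=(M2−M1)/(6·3)=-1363/16938, b=Δ1−h1·(2M1+M2)/6=16097/5646
seg 2: a=4, c=M2/2=-2279/1882, d=(M3−M2)/(6·2)=12217/22584, b=Δ2−h2·(2M2+M3)/6=-6329/2823
seg 3: a=-1, c=M3/2=7659/3764, d=(M4−M3)/(6·2)=-11153/22584, b=Δ3−h3·(2M3+M4)/6=-3355/5646
seg 4: a=2, c=M4/2=-1747/1882, d=(M5−M4)/(6·1)=1747/5646, b=Δ4−h4·(2M4+M5)/6=4570/2823
t_q=8 → seg 3, τ=1; S=-1+-3355/5646·τ+7659/3764·τ²+-11153/22584·τ³=-401/7528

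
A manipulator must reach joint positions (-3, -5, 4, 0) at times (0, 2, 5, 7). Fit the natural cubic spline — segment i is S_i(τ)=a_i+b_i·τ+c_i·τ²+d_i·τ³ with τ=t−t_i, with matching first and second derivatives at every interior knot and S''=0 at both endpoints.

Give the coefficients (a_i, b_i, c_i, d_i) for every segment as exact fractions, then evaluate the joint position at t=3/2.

  seg 0: a=-3 b=-201/91 c=0 d=55/182
  seg 1: a=-5 b=129/91 c=165/91 d=-3/7
  seg 2: a=4 b=66/91 c=-186/91 d=31/91
S(3/2) = -1101/208

Δ: Δ0=-1, Δ1=3, Δ2=-2
row 1: diag=10, rhs=24; c'=3/10, d'=12/5
row 2: denom=10−3·3/10=91/10; d'=(-30−3·12/5)/(91/10)=-372/91
back: M2=-372/91
back: M1=12/5−3/10·-372/91=330/91
M: M0=0, M1=330/91, M2=-372/91, M3=0
seg 0: a=-3, c=M0/2=0, d=(M1−M0)/(6·2)=55/182, b=Δ0−h0·(2M0+M1)/6=-201/91
seg 1: a=-5, c=M1/2=165/91, d=(M2−M1)/(6·3)=-3/7, b=Δ1−h1·(2M1+M2)/6=129/91
seg 2: a=4, c=M2/2=-186/91, d=(M3−M2)/(6·2)=31/91, b=Δ2−h2·(2M2+M3)/6=66/91
t_q=3/2 → seg 0, τ=3/2; S=-3+-201/91·τ+0·τ²+55/182·τ³=-1101/208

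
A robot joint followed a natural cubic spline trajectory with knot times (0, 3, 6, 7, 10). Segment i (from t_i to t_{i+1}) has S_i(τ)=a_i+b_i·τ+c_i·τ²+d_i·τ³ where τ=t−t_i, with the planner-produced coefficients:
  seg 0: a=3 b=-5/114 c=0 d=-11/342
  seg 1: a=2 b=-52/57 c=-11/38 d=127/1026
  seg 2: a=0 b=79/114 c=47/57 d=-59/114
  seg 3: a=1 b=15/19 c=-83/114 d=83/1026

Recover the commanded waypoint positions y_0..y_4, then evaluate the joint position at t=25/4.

y_0 = S_0(0) = a_0 = 3
y_1 = S_1(0) = a_1 = 2
y_2 = S_2(0) = a_2 = 0
y_3 = S_3(0) = a_3 = 1
y_4 = S_3(3) = -1
t_q=25/4 is in segment 2 (τ=1/4); S_2(τ)=527/2432

y_0=3 y_1=2 y_2=0 y_3=1 y_4=-1
S(25/4) = 527/2432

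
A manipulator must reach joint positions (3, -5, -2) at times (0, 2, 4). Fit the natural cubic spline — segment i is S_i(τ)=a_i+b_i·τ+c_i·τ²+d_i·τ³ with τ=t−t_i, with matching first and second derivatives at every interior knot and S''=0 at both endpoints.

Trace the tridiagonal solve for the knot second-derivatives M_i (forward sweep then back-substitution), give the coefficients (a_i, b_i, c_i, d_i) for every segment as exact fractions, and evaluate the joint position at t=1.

Δ: Δ0=-4, Δ1=3/2
row 1: diag=8, rhs=33; c'=1/4, d'=33/8
back: M1=33/8
M: M0=0, M1=33/8, M2=0
seg 0: a=3, c=M0/2=0, d=(M1−M0)/(6·2)=11/32, b=Δ0−h0·(2M0+M1)/6=-43/8
seg 1: a=-5, c=M1/2=33/16, d=(M2−M1)/(6·2)=-11/32, b=Δ1−h1·(2M1+M2)/6=-5/4
t_q=1 → seg 0, τ=1; S=3+-43/8·τ+0·τ²+11/32·τ³=-65/32

  seg 0: a=3 b=-43/8 c=0 d=11/32
  seg 1: a=-5 b=-5/4 c=33/16 d=-11/32
S(1) = -65/32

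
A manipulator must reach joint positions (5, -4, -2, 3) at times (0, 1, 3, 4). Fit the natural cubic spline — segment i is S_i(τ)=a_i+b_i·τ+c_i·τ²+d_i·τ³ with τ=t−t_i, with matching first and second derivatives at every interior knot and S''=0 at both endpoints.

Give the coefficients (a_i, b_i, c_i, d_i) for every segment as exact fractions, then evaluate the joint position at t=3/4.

Δ: Δ0=-9, Δ1=1, Δ2=5
row 1: diag=6, rhs=60; c'=1/3, d'=10
row 2: denom=6−2·1/3=16/3; d'=(24−2·10)/(16/3)=3/4
back: M2=3/4
back: M1=10−1/3·3/4=39/4
M: M0=0, M1=39/4, M2=3/4, M3=0
seg 0: a=5, c=M0/2=0, d=(M1−M0)/(6·1)=13/8, b=Δ0−h0·(2M0+M1)/6=-85/8
seg 1: a=-4, c=M1/2=39/8, d=(M2−M1)/(6·2)=-3/4, b=Δ1−h1·(2M1+M2)/6=-23/4
seg 2: a=-2, c=M2/2=3/8, d=(M3−M2)/(6·1)=-1/8, b=Δ2−h2·(2M2+M3)/6=19/4
t_q=3/4 → seg 0, τ=3/4; S=5+-85/8·τ+0·τ²+13/8·τ³=-1169/512

  seg 0: a=5 b=-85/8 c=0 d=13/8
  seg 1: a=-4 b=-23/4 c=39/8 d=-3/4
  seg 2: a=-2 b=19/4 c=3/8 d=-1/8
S(3/4) = -1169/512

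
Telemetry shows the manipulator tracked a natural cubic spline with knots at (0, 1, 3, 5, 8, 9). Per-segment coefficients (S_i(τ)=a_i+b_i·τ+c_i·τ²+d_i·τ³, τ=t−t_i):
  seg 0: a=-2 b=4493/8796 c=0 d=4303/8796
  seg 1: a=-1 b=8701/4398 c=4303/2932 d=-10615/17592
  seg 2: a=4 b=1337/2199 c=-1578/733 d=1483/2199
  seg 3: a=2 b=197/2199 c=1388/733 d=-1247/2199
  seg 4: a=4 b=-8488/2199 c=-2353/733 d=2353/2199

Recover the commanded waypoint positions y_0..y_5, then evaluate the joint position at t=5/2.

y_0 = S_0(0) = a_0 = -2
y_1 = S_1(0) = a_1 = -1
y_2 = S_2(0) = a_2 = 4
y_3 = S_3(0) = a_3 = 2
y_4 = S_4(0) = a_4 = 4
y_5 = S_4(1) = -2
t_q=5/2 is in segment 1 (τ=3/2); S_1(τ)=151677/46912

y_0=-2 y_1=-1 y_2=4 y_3=2 y_4=4 y_5=-2
S(5/2) = 151677/46912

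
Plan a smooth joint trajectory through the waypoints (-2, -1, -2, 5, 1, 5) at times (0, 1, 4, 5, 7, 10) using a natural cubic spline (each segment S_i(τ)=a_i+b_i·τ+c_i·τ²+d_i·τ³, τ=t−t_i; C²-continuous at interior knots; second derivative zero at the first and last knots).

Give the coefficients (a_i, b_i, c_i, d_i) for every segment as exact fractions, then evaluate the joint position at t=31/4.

  seg 0: a=-2 b=851/500 c=0 d=-351/500
  seg 1: a=-1 b=-101/250 c=-1053/500 d=9583/13500
  seg 2: a=-2 b=3063/500 c=1606/375 d=-5113/1500
  seg 3: a=5 b=3349/750 c=-1783/300 d=2033/1500
  seg 4: a=1 b=-761/250 c=3283/1500 d=-3283/13500
S(31/4) = -4943/32000

Δ: Δ0=1, Δ1=-1/3, Δ2=7, Δ3=-2, Δ4=4/3
row 1: diag=8, rhs=-8; c'=3/8, d'=-1
row 2: denom=8−3·3/8=55/8; d'=(44−3·-1)/(55/8)=376/55
row 3: denom=6−1·8/55=322/55; d'=(-54−1·376/55)/(322/55)=-239/23
row 4: denom=10−2·55/161=1500/161; d'=(20−2·-239/23)/(1500/161)=3283/750
back: M4=3283/750
back: M3=-239/23−55/161·3283/750=-1783/150
back: M2=376/55−8/55·-1783/150=3212/375
back: M1=-1−3/8·3212/375=-1053/250
M: M0=0, M1=-1053/250, M2=3212/375, M3=-1783/150, M4=3283/750, M5=0
seg 0: a=-2, c=M0/2=0, d=(M1−M0)/(6·1)=-351/500, b=Δ0−h0·(2M0+M1)/6=851/500
seg 1: a=-1, c=M1/2=-1053/500, d=(M2−M1)/(6·3)=9583/13500, b=Δ1−h1·(2M1+M2)/6=-101/250
seg 2: a=-2, c=M2/2=1606/375, d=(M3−M2)/(6·1)=-5113/1500, b=Δ2−h2·(2M2+M3)/6=3063/500
seg 3: a=5, c=M3/2=-1783/300, d=(M4−M3)/(6·2)=2033/1500, b=Δ3−h3·(2M3+M4)/6=3349/750
seg 4: a=1, c=M4/2=3283/1500, d=(M5−M4)/(6·3)=-3283/13500, b=Δ4−h4·(2M4+M5)/6=-761/250
t_q=31/4 → seg 4, τ=3/4; S=1+-761/250·τ+3283/1500·τ²+-3283/13500·τ³=-4943/32000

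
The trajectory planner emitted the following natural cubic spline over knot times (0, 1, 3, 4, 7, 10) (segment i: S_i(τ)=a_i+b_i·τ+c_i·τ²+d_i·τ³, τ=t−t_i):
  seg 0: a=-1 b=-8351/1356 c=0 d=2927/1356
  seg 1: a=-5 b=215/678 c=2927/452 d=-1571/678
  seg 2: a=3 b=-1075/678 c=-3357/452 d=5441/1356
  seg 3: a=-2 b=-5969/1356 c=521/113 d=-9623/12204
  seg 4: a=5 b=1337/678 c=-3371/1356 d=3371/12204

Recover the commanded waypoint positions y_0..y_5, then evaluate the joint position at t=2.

y_0=-1 y_1=-5 y_2=3 y_3=-2 y_4=5 y_5=-4
S(2) = -237/452

y_0 = S_0(0) = a_0 = -1
y_1 = S_1(0) = a_1 = -5
y_2 = S_2(0) = a_2 = 3
y_3 = S_3(0) = a_3 = -2
y_4 = S_4(0) = a_4 = 5
y_5 = S_4(3) = -4
t_q=2 is in segment 1 (τ=1); S_1(τ)=-237/452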